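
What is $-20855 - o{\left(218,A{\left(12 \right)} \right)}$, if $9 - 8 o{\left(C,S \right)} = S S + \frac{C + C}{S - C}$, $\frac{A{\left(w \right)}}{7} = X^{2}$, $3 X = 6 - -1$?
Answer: $- \frac{5422563781}{262278} \approx -20675.0$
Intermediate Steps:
$X = \frac{7}{3}$ ($X = \frac{6 - -1}{3} = \frac{6 + 1}{3} = \frac{1}{3} \cdot 7 = \frac{7}{3} \approx 2.3333$)
$A{\left(w \right)} = \frac{343}{9}$ ($A{\left(w \right)} = 7 \left(\frac{7}{3}\right)^{2} = 7 \cdot \frac{49}{9} = \frac{343}{9}$)
$o{\left(C,S \right)} = \frac{9}{8} - \frac{S^{2}}{8} - \frac{C}{4 \left(S - C\right)}$ ($o{\left(C,S \right)} = \frac{9}{8} - \frac{S S + \frac{C + C}{S - C}}{8} = \frac{9}{8} - \frac{S^{2} + \frac{2 C}{S - C}}{8} = \frac{9}{8} - \left(\frac{S^{2}}{8} + \frac{C}{4 \left(S - C\right)}\right) = \frac{9}{8} - \frac{S^{2}}{8} - \frac{C}{4 \left(S - C\right)}$)
$-20855 - o{\left(218,A{\left(12 \right)} \right)} = -20855 - \frac{\left(\frac{343}{9}\right)^{3} - 343 + 11 \cdot 218 - 218 \left(\frac{343}{9}\right)^{2}}{8 \left(218 - \frac{343}{9}\right)} = -20855 - \frac{\frac{40353607}{729} - 343 + 2398 - 218 \cdot \frac{117649}{81}}{8 \left(218 - \frac{343}{9}\right)} = -20855 - \frac{\frac{40353607}{729} - 343 + 2398 - \frac{25647482}{81}}{8 \cdot \frac{1619}{9}} = -20855 - \frac{1}{8} \cdot \frac{9}{1619} \left(- \frac{188975636}{729}\right) = -20855 - - \frac{47243909}{262278} = -20855 + \frac{47243909}{262278} = - \frac{5422563781}{262278}$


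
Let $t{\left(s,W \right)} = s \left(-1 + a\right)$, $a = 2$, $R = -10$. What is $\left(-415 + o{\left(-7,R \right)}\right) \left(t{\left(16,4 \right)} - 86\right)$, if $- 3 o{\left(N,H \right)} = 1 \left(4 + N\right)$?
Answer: $28980$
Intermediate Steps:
$o{\left(N,H \right)} = - \frac{4}{3} - \frac{N}{3}$ ($o{\left(N,H \right)} = - \frac{1 \left(4 + N\right)}{3} = - \frac{4 + N}{3} = - \frac{4}{3} - \frac{N}{3}$)
$t{\left(s,W \right)} = s$ ($t{\left(s,W \right)} = s \left(-1 + 2\right) = s 1 = s$)
$\left(-415 + o{\left(-7,R \right)}\right) \left(t{\left(16,4 \right)} - 86\right) = \left(-415 - -1\right) \left(16 - 86\right) = \left(-415 + \left(- \frac{4}{3} + \frac{7}{3}\right)\right) \left(-70\right) = \left(-415 + 1\right) \left(-70\right) = \left(-414\right) \left(-70\right) = 28980$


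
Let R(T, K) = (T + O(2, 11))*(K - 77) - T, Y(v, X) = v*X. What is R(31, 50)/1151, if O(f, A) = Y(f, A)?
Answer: -1462/1151 ≈ -1.2702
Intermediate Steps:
Y(v, X) = X*v
O(f, A) = A*f
R(T, K) = -T + (-77 + K)*(22 + T) (R(T, K) = (T + 11*2)*(K - 77) - T = (T + 22)*(-77 + K) - T = (22 + T)*(-77 + K) - T = (-77 + K)*(22 + T) - T = -T + (-77 + K)*(22 + T))
R(31, 50)/1151 = (-1694 - 78*31 + 22*50 + 50*31)/1151 = (-1694 - 2418 + 1100 + 1550)*(1/1151) = -1462*1/1151 = -1462/1151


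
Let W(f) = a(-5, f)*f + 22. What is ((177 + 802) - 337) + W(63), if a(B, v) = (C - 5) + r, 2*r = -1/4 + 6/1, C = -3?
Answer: 2729/8 ≈ 341.13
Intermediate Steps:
r = 23/8 (r = (-1/4 + 6/1)/2 = (-1*1/4 + 6*1)/2 = (-1/4 + 6)/2 = (1/2)*(23/4) = 23/8 ≈ 2.8750)
a(B, v) = -41/8 (a(B, v) = (-3 - 5) + 23/8 = -8 + 23/8 = -41/8)
W(f) = 22 - 41*f/8 (W(f) = -41*f/8 + 22 = 22 - 41*f/8)
((177 + 802) - 337) + W(63) = ((177 + 802) - 337) + (22 - 41/8*63) = (979 - 337) + (22 - 2583/8) = 642 - 2407/8 = 2729/8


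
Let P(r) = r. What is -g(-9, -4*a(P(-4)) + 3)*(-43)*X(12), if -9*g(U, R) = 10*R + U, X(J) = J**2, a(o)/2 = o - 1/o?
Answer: -220848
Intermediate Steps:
a(o) = -2/o + 2*o (a(o) = 2*(o - 1/o) = -2/o + 2*o)
g(U, R) = -10*R/9 - U/9 (g(U, R) = -(10*R + U)/9 = -(U + 10*R)/9 = -10*R/9 - U/9)
-g(-9, -4*a(P(-4)) + 3)*(-43)*X(12) = -(-10*(-4*(-2/(-4) + 2*(-4)) + 3)/9 - 1/9*(-9))*(-43)*12**2 = -(-10*(-4*(-2*(-1/4) - 8) + 3)/9 + 1)*(-43)*144 = -(-10*(-4*(1/2 - 8) + 3)/9 + 1)*(-43)*144 = -(-10*(-4*(-15/2) + 3)/9 + 1)*(-43)*144 = -(-10*(30 + 3)/9 + 1)*(-43)*144 = -(-10/9*33 + 1)*(-43)*144 = -(-110/3 + 1)*(-43)*144 = -(-107/3*(-43))*144 = -4601*144/3 = -1*220848 = -220848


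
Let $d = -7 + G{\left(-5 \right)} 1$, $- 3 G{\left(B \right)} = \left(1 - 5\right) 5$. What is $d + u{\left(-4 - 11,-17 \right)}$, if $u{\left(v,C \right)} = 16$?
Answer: $\frac{47}{3} \approx 15.667$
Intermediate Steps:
$G{\left(B \right)} = \frac{20}{3}$ ($G{\left(B \right)} = - \frac{\left(1 - 5\right) 5}{3} = - \frac{\left(-4\right) 5}{3} = \left(- \frac{1}{3}\right) \left(-20\right) = \frac{20}{3}$)
$d = - \frac{1}{3}$ ($d = -7 + \frac{20}{3} \cdot 1 = -7 + \frac{20}{3} = - \frac{1}{3} \approx -0.33333$)
$d + u{\left(-4 - 11,-17 \right)} = - \frac{1}{3} + 16 = \frac{47}{3}$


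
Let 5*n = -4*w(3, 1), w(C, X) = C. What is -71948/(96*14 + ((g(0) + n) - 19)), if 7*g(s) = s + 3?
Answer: -1259090/23153 ≈ -54.381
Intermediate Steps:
g(s) = 3/7 + s/7 (g(s) = (s + 3)/7 = (3 + s)/7 = 3/7 + s/7)
n = -12/5 (n = (-4*3)/5 = (⅕)*(-12) = -12/5 ≈ -2.4000)
-71948/(96*14 + ((g(0) + n) - 19)) = -71948/(96*14 + (((3/7 + (⅐)*0) - 12/5) - 19)) = -71948/(1344 + (((3/7 + 0) - 12/5) - 19)) = -71948/(1344 + ((3/7 - 12/5) - 19)) = -71948/(1344 + (-69/35 - 19)) = -71948/(1344 - 734/35) = -71948/46306/35 = -71948*35/46306 = -1259090/23153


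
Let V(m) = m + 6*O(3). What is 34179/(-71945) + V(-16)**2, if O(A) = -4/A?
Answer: 41406141/71945 ≈ 575.53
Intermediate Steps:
V(m) = -8 + m (V(m) = m + 6*(-4/3) = m - 8 = -8 + m)
34179/(-71945) + V(-16)**2 = 34179/(-71945) + (-8 - 16)**2 = 34179*(-1/71945) + (-24)**2 = -34179/71945 + 576 = 41406141/71945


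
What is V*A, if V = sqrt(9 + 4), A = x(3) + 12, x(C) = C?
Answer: 15*sqrt(13) ≈ 54.083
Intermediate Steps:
A = 15 (A = 3 + 12 = 15)
V = sqrt(13) ≈ 3.6056
V*A = sqrt(13)*15 = 15*sqrt(13)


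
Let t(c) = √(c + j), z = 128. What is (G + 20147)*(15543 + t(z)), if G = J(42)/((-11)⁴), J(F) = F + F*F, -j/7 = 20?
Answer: 416798308629/1331 + 589948066*I*√3/14641 ≈ 3.1315e+8 + 69792.0*I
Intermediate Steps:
j = -140 (j = -7*20 = -140)
J(F) = F + F²
t(c) = √(-140 + c) (t(c) = √(c - 140) = √(-140 + c))
G = 1806/14641 (G = (42*(1 + 42))/((-11)⁴) = (42*43)/14641 = 1806*(1/14641) = 1806/14641 ≈ 0.12335)
(G + 20147)*(15543 + t(z)) = (1806/14641 + 20147)*(15543 + √(-140 + 128)) = 294974033*(15543 + √(-12))/14641 = 294974033*(15543 + 2*I*√3)/14641 = 416798308629/1331 + 589948066*I*√3/14641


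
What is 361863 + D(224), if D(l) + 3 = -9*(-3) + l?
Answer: 362111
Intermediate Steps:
D(l) = 24 + l (D(l) = -3 + (-9*(-3) + l) = -3 + (27 + l) = 24 + l)
361863 + D(224) = 361863 + (24 + 224) = 361863 + 248 = 362111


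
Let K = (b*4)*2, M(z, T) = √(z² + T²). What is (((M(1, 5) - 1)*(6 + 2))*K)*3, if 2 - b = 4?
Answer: 384 - 384*√26 ≈ -1574.0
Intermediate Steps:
b = -2 (b = 2 - 1*4 = 2 - 4 = -2)
M(z, T) = √(T² + z²)
K = -16 (K = -2*4*2 = -8*2 = -16)
(((M(1, 5) - 1)*(6 + 2))*K)*3 = (((√(5² + 1²) - 1)*(6 + 2))*(-16))*3 = (((√(25 + 1) - 1)*8)*(-16))*3 = (((√26 - 1)*8)*(-16))*3 = (((-1 + √26)*8)*(-16))*3 = ((-8 + 8*√26)*(-16))*3 = (128 - 128*√26)*3 = 384 - 384*√26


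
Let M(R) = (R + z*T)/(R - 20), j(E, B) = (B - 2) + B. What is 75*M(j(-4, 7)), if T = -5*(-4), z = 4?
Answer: -1725/2 ≈ -862.50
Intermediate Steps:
T = 20
j(E, B) = -2 + 2*B (j(E, B) = (-2 + B) + B = -2 + 2*B)
M(R) = (80 + R)/(-20 + R) (M(R) = (R + 4*20)/(R - 20) = (R + 80)/(-20 + R) = (80 + R)/(-20 + R))
75*M(j(-4, 7)) = 75*((80 + (-2 + 2*7))/(-20 + (-2 + 2*7))) = 75*((80 + (-2 + 14))/(-20 + (-2 + 14))) = 75*((80 + 12)/(-20 + 12)) = 75*(92/(-8)) = 75*(-⅛*92) = 75*(-23/2) = -1725/2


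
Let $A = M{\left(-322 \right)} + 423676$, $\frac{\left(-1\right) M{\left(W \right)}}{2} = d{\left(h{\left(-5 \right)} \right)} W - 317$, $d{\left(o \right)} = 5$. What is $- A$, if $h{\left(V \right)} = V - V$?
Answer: $-427530$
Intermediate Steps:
$h{\left(V \right)} = 0$
$M{\left(W \right)} = 634 - 10 W$ ($M{\left(W \right)} = - 2 \left(5 W - 317\right) = - 2 \left(-317 + 5 W\right) = 634 - 10 W$)
$A = 427530$ ($A = \left(634 - -3220\right) + 423676 = \left(634 + 3220\right) + 423676 = 3854 + 423676 = 427530$)
$- A = \left(-1\right) 427530 = -427530$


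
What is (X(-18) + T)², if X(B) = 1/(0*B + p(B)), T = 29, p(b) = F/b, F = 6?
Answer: 676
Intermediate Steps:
p(b) = 6/b
X(B) = B/6 (X(B) = 1/(0*B + 6/B) = 1/(0 + 6/B) = 1/(6/B) = B/6)
(X(-18) + T)² = ((⅙)*(-18) + 29)² = (-3 + 29)² = 26² = 676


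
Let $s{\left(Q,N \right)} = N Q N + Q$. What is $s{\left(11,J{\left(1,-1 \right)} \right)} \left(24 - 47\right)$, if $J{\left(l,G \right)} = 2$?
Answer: $-1265$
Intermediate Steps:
$s{\left(Q,N \right)} = Q + Q N^{2}$ ($s{\left(Q,N \right)} = Q N^{2} + Q = Q + Q N^{2}$)
$s{\left(11,J{\left(1,-1 \right)} \right)} \left(24 - 47\right) = 11 \left(1 + 2^{2}\right) \left(24 - 47\right) = 11 \left(1 + 4\right) \left(-23\right) = 11 \cdot 5 \left(-23\right) = 55 \left(-23\right) = -1265$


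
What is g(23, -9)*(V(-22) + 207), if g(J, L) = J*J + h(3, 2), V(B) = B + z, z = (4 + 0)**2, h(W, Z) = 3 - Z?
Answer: 106530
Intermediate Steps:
z = 16 (z = 4**2 = 16)
V(B) = 16 + B (V(B) = B + 16 = 16 + B)
g(J, L) = 1 + J**2 (g(J, L) = J*J + (3 - 1*2) = J**2 + (3 - 2) = J**2 + 1 = 1 + J**2)
g(23, -9)*(V(-22) + 207) = (1 + 23**2)*((16 - 22) + 207) = (1 + 529)*(-6 + 207) = 530*201 = 106530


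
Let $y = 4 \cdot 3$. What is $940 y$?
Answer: $11280$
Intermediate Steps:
$y = 12$
$940 y = 940 \cdot 12 = 11280$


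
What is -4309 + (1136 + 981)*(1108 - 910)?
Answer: 414857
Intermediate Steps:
-4309 + (1136 + 981)*(1108 - 910) = -4309 + 2117*198 = -4309 + 419166 = 414857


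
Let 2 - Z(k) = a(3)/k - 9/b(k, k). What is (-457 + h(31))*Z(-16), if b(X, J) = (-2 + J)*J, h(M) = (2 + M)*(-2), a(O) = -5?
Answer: -28765/32 ≈ -898.91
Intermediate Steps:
h(M) = -4 - 2*M
b(X, J) = J*(-2 + J)
Z(k) = 2 + 5/k + 9/(k*(-2 + k)) (Z(k) = 2 - (-5/k - 9*1/(k*(-2 + k))) = 2 - (-5/k - 9/(k*(-2 + k))) = 2 + (5/k + 9/(k*(-2 + k))) = 2 + 5/k + 9/(k*(-2 + k)))
(-457 + h(31))*Z(-16) = (-457 + (-4 - 2*31))*((-1 - 16 + 2*(-16)**2)/((-16)*(-2 - 16))) = (-457 + (-4 - 62))*(-1/16*(-1 - 16 + 2*256)/(-18)) = (-457 - 66)*(-1/16*(-1/18)*(-1 - 16 + 512)) = -(-523)*(-1)*495/(16*18) = -523*55/32 = -28765/32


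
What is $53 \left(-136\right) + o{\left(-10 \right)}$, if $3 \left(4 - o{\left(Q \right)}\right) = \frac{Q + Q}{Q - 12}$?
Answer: $- \frac{237742}{33} \approx -7204.3$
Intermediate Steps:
$o{\left(Q \right)} = 4 - \frac{2 Q}{3 \left(-12 + Q\right)}$ ($o{\left(Q \right)} = 4 - \frac{\left(Q + Q\right) \frac{1}{Q - 12}}{3} = 4 - \frac{2 Q \frac{1}{-12 + Q}}{3} = 4 - \frac{2 Q}{3 \left(-12 + Q\right)}$)
$53 \left(-136\right) + o{\left(-10 \right)} = 53 \left(-136\right) + \frac{2 \left(-72 + 5 \left(-10\right)\right)}{3 \left(-12 - 10\right)} = -7208 + \frac{2 \left(-72 - 50\right)}{3 \left(-22\right)} = -7208 + \frac{2}{3} \left(- \frac{1}{22}\right) \left(-122\right) = -7208 + \frac{122}{33} = - \frac{237742}{33}$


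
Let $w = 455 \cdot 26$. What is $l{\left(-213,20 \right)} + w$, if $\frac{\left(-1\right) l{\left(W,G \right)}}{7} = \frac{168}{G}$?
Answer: $\frac{58856}{5} \approx 11771.0$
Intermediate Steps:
$l{\left(W,G \right)} = - \frac{1176}{G}$ ($l{\left(W,G \right)} = - 7 \frac{168}{G} = - \frac{1176}{G}$)
$w = 11830$
$l{\left(-213,20 \right)} + w = - \frac{1176}{20} + 11830 = \left(-1176\right) \frac{1}{20} + 11830 = - \frac{294}{5} + 11830 = \frac{58856}{5}$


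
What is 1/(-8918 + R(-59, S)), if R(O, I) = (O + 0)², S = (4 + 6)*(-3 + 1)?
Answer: -1/5437 ≈ -0.00018393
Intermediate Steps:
S = -20 (S = 10*(-2) = -20)
R(O, I) = O²
1/(-8918 + R(-59, S)) = 1/(-8918 + (-59)²) = 1/(-8918 + 3481) = 1/(-5437) = -1/5437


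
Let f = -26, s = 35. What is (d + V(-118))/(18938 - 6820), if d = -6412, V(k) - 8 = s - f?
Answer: -6343/12118 ≈ -0.52344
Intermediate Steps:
V(k) = 69 (V(k) = 8 + (35 - 1*(-26)) = 8 + (35 + 26) = 8 + 61 = 69)
(d + V(-118))/(18938 - 6820) = (-6412 + 69)/(18938 - 6820) = -6343/12118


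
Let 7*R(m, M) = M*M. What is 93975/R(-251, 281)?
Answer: 657825/78961 ≈ 8.3310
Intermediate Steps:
R(m, M) = M²/7 (R(m, M) = (M*M)/7 = M²/7)
93975/R(-251, 281) = 93975/(((⅐)*281²)) = 93975/(((⅐)*78961)) = 93975/(78961/7) = 93975*(7/78961) = 657825/78961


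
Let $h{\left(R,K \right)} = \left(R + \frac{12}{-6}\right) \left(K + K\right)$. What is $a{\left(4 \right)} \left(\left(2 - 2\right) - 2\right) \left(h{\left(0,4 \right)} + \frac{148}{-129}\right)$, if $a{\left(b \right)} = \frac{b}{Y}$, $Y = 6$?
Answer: $\frac{8848}{387} \approx 22.863$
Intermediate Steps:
$a{\left(b \right)} = \frac{b}{6}$
$h{\left(R,K \right)} = 2 K \left(-2 + R\right)$ ($h{\left(R,K \right)} = \left(R + 12 \left(- \frac{1}{6}\right)\right) 2 K = \left(R - 2\right) 2 K = \left(-2 + R\right) 2 K = 2 K \left(-2 + R\right)$)
$a{\left(4 \right)} \left(\left(2 - 2\right) - 2\right) \left(h{\left(0,4 \right)} + \frac{148}{-129}\right) = \frac{1}{6} \cdot 4 \left(\left(2 - 2\right) - 2\right) \left(2 \cdot 4 \left(-2 + 0\right) + \frac{148}{-129}\right) = \frac{2 \left(0 - 2\right)}{3} \left(2 \cdot 4 \left(-2\right) + 148 \left(- \frac{1}{129}\right)\right) = \frac{2}{3} \left(-2\right) \left(-16 - \frac{148}{129}\right) = \left(- \frac{4}{3}\right) \left(- \frac{2212}{129}\right) = \frac{8848}{387}$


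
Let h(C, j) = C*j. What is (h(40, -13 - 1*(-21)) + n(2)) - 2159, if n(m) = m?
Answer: -1837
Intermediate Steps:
(h(40, -13 - 1*(-21)) + n(2)) - 2159 = (40*(-13 - 1*(-21)) + 2) - 2159 = (40*(-13 + 21) + 2) - 2159 = (40*8 + 2) - 2159 = (320 + 2) - 2159 = 322 - 2159 = -1837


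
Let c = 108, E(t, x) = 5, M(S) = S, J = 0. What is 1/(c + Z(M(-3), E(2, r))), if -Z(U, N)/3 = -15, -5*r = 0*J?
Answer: 1/153 ≈ 0.0065359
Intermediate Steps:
r = 0 (r = -0*0 = -1/5*0 = 0)
Z(U, N) = 45 (Z(U, N) = -3*(-15) = 45)
1/(c + Z(M(-3), E(2, r))) = 1/(108 + 45) = 1/153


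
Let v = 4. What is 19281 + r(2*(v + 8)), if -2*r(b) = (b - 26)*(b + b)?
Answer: 19329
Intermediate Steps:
r(b) = -b*(-26 + b) (r(b) = -(b - 26)*(b + b)/2 = -(-26 + b)*2*b/2 = -b*(-26 + b))
19281 + r(2*(v + 8)) = 19281 + (2*(4 + 8))*(26 - 2*(4 + 8)) = 19281 + (2*12)*(26 - 2*12) = 19281 + 24*(26 - 1*24) = 19281 + 24*(26 - 24) = 19281 + 24*2 = 19281 + 48 = 19329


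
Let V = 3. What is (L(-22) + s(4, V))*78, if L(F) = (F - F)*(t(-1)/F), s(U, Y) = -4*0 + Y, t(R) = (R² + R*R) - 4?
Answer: 234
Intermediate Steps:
t(R) = -4 + 2*R² (t(R) = (R² + R²) - 4 = 2*R² - 4 = -4 + 2*R²)
s(U, Y) = Y (s(U, Y) = 0 + Y = Y)
L(F) = 0 (L(F) = (F - F)*((-4 + 2*(-1)²)/F) = 0*((-4 + 2*1)/F) = 0*((-4 + 2)/F) = 0*(-2/F) = 0)
(L(-22) + s(4, V))*78 = (0 + 3)*78 = 3*78 = 234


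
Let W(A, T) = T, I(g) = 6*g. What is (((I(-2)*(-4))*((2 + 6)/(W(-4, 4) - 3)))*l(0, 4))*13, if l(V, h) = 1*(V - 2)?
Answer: -9984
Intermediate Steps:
l(V, h) = -2 + V (l(V, h) = 1*(-2 + V) = -2 + V)
(((I(-2)*(-4))*((2 + 6)/(W(-4, 4) - 3)))*l(0, 4))*13 = ((((6*(-2))*(-4))*((2 + 6)/(4 - 3)))*(-2 + 0))*13 = (((-12*(-4))*(8/1))*(-2))*13 = ((48*(8*1))*(-2))*13 = ((48*8)*(-2))*13 = (384*(-2))*13 = -768*13 = -9984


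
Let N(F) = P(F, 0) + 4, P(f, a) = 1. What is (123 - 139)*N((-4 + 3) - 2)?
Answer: -80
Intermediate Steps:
N(F) = 5 (N(F) = 1 + 4 = 5)
(123 - 139)*N((-4 + 3) - 2) = (123 - 139)*5 = -16*5 = -80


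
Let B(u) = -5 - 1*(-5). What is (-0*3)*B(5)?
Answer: 0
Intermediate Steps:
B(u) = 0 (B(u) = -5 + 5 = 0)
(-0*3)*B(5) = -0*3*0 = -3*0*0 = 0*0 = 0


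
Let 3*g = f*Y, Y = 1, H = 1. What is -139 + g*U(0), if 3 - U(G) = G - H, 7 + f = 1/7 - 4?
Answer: -3223/21 ≈ -153.48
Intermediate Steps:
f = -76/7 (f = -7 + (1/7 - 4) = -7 + (⅐ - 4) = -7 - 27/7 = -76/7 ≈ -10.857)
U(G) = 4 - G (U(G) = 3 - (G - 1*1) = 3 - (G - 1) = 3 - (-1 + G) = 3 + (1 - G) = 4 - G)
g = -76/21 (g = (-76/7*1)/3 = (⅓)*(-76/7) = -76/21 ≈ -3.6190)
-139 + g*U(0) = -139 - 76*(4 - 1*0)/21 = -139 - 76*(4 + 0)/21 = -139 - 76/21*4 = -139 - 304/21 = -3223/21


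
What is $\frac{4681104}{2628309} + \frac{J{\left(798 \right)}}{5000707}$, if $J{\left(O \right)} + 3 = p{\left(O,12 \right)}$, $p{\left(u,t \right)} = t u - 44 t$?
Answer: $\frac{7810867531811}{4381134404821} \approx 1.7828$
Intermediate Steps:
$p{\left(u,t \right)} = - 44 t + t u$
$J{\left(O \right)} = -531 + 12 O$ ($J{\left(O \right)} = -3 + 12 \left(-44 + O\right) = -3 + \left(-528 + 12 O\right) = -531 + 12 O$)
$\frac{4681104}{2628309} + \frac{J{\left(798 \right)}}{5000707} = \frac{4681104}{2628309} + \frac{-531 + 12 \cdot 798}{5000707} = 4681104 \cdot \frac{1}{2628309} + \left(-531 + 9576\right) \frac{1}{5000707} = \frac{1560368}{876103} + 9045 \cdot \frac{1}{5000707} = \frac{1560368}{876103} + \frac{9045}{5000707} = \frac{7810867531811}{4381134404821}$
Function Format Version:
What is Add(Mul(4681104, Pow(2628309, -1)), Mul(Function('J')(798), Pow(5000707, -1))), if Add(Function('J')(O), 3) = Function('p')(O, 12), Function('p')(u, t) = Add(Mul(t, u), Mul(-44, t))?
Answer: Rational(7810867531811, 4381134404821) ≈ 1.7828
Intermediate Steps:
Function('p')(u, t) = Add(Mul(-44, t), Mul(t, u))
Function('J')(O) = Add(-531, Mul(12, O)) (Function('J')(O) = Add(-3, Mul(12, Add(-44, O))) = Add(-3, Add(-528, Mul(12, O))) = Add(-531, Mul(12, O)))
Add(Mul(4681104, Pow(2628309, -1)), Mul(Function('J')(798), Pow(5000707, -1))) = Add(Mul(4681104, Pow(2628309, -1)), Mul(Add(-531, Mul(12, 798)), Pow(5000707, -1))) = Add(Mul(4681104, Rational(1, 2628309)), Mul(Add(-531, 9576), Rational(1, 5000707))) = Add(Rational(1560368, 876103), Mul(9045, Rational(1, 5000707))) = Add(Rational(1560368, 876103), Rational(9045, 5000707)) = Rational(7810867531811, 4381134404821)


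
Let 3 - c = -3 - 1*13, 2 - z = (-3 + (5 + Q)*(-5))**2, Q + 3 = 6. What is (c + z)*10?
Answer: -18280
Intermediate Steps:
Q = 3 (Q = -3 + 6 = 3)
z = -1847 (z = 2 - (-3 + (5 + 3)*(-5))**2 = 2 - (-3 + 8*(-5))**2 = 2 - (-3 - 40)**2 = 2 - 1*(-43)**2 = 2 - 1*1849 = 2 - 1849 = -1847)
c = 19 (c = 3 - (-3 - 1*13) = 3 - (-3 - 13) = 3 - 1*(-16) = 3 + 16 = 19)
(c + z)*10 = (19 - 1847)*10 = -1828*10 = -18280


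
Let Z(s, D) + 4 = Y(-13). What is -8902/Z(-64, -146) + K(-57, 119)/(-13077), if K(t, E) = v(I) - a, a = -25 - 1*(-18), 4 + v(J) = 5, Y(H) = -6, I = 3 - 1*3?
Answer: 58205687/65385 ≈ 890.20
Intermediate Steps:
I = 0 (I = 3 - 3 = 0)
v(J) = 1 (v(J) = -4 + 5 = 1)
Z(s, D) = -10 (Z(s, D) = -4 - 6 = -10)
a = -7 (a = -25 + 18 = -7)
K(t, E) = 8 (K(t, E) = 1 - 1*(-7) = 1 + 7 = 8)
-8902/Z(-64, -146) + K(-57, 119)/(-13077) = -8902/(-10) + 8/(-13077) = -8902*(-⅒) + 8*(-1/13077) = 4451/5 - 8/13077 = 58205687/65385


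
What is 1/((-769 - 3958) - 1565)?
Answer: -1/6292 ≈ -0.00015893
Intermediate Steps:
1/((-769 - 3958) - 1565) = 1/(-4727 - 1565) = 1/(-6292) = -1/6292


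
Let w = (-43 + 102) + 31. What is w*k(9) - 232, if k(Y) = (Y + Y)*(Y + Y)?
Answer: 28928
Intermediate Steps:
k(Y) = 4*Y² (k(Y) = (2*Y)*(2*Y) = 4*Y²)
w = 90 (w = 59 + 31 = 90)
w*k(9) - 232 = 90*(4*9²) - 232 = 90*(4*81) - 232 = 90*324 - 232 = 29160 - 232 = 28928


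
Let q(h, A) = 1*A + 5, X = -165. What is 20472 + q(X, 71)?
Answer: 20548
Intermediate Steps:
q(h, A) = 5 + A (q(h, A) = A + 5 = 5 + A)
20472 + q(X, 71) = 20472 + (5 + 71) = 20472 + 76 = 20548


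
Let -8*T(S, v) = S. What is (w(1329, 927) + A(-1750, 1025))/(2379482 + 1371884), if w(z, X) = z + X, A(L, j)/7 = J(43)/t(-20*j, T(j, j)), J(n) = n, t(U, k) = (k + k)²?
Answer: 1185107408/1970639451875 ≈ 0.00060138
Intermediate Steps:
T(S, v) = -S/8
t(U, k) = 4*k² (t(U, k) = (2*k)² = 4*k²)
A(L, j) = 4816/j² (A(L, j) = 7*(43/((4*(-j/8)²))) = 7*(43/((4*(j²/64)))) = 7*(43/((j²/16))) = 7*(43*(16/j²)) = 7*(688/j²) = 4816/j²)
w(z, X) = X + z
(w(1329, 927) + A(-1750, 1025))/(2379482 + 1371884) = ((927 + 1329) + 4816/1025²)/(2379482 + 1371884) = (2256 + 4816*(1/1050625))/3751366 = (2256 + 4816/1050625)*(1/3751366) = (2370214816/1050625)*(1/3751366) = 1185107408/1970639451875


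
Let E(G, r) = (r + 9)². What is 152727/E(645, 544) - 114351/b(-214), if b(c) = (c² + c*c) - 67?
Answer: -2998746612/3998452675 ≈ -0.74998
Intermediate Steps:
b(c) = -67 + 2*c² (b(c) = (c² + c²) - 67 = 2*c² - 67 = -67 + 2*c²)
E(G, r) = (9 + r)²
152727/E(645, 544) - 114351/b(-214) = 152727/((9 + 544)²) - 114351/(-67 + 2*(-214)²) = 152727/(553²) - 114351/(-67 + 2*45796) = 152727/305809 - 114351/(-67 + 91592) = 152727*(1/305809) - 114351/91525 = 152727/305809 - 114351*1/91525 = 152727/305809 - 114351/91525 = -2998746612/3998452675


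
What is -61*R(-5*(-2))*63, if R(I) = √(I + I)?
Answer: -7686*√5 ≈ -17186.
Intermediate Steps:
R(I) = √2*√I (R(I) = √(2*I) = √2*√I)
-61*R(-5*(-2))*63 = -61*√2*√(-5*(-2))*63 = -61*√2*√10*63 = -122*√5*63 = -7686*√5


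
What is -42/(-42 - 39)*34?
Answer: 476/27 ≈ 17.630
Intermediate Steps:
-42/(-42 - 39)*34 = -42/(-81)*34 = -42*(-1/81)*34 = (14/27)*34 = 476/27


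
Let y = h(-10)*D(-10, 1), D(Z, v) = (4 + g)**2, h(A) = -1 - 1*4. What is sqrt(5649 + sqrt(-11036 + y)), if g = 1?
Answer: sqrt(5649 + I*sqrt(11161)) ≈ 75.163 + 0.7028*I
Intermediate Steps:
h(A) = -5 (h(A) = -1 - 4 = -5)
D(Z, v) = 25 (D(Z, v) = (4 + 1)**2 = 5**2 = 25)
y = -125 (y = -5*25 = -125)
sqrt(5649 + sqrt(-11036 + y)) = sqrt(5649 + sqrt(-11036 - 125)) = sqrt(5649 + sqrt(-11161)) = sqrt(5649 + I*sqrt(11161))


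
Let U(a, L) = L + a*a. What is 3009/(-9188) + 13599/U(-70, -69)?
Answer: 110411133/44387228 ≈ 2.4875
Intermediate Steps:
U(a, L) = L + a²
3009/(-9188) + 13599/U(-70, -69) = 3009/(-9188) + 13599/(-69 + (-70)²) = 3009*(-1/9188) + 13599/(-69 + 4900) = -3009/9188 + 13599/4831 = 110411133/44387228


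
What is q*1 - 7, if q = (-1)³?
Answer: -8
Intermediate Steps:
q = -1
q*1 - 7 = -1*1 - 7 = -1 - 7 = -8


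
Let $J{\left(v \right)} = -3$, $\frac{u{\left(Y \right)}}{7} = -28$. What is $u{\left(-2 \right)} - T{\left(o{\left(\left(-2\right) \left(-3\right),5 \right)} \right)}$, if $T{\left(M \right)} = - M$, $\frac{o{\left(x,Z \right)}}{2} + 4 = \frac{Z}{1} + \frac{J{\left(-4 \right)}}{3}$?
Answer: $-196$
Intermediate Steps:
$u{\left(Y \right)} = -196$ ($u{\left(Y \right)} = 7 \left(-28\right) = -196$)
$o{\left(x,Z \right)} = -10 + 2 Z$ ($o{\left(x,Z \right)} = -8 + 2 \left(\frac{Z}{1} - \frac{3}{3}\right) = -8 + 2 \left(Z 1 - 1\right) = -8 + 2 \left(Z - 1\right) = -8 + 2 \left(-1 + Z\right) = -8 + \left(-2 + 2 Z\right) = -10 + 2 Z$)
$u{\left(-2 \right)} - T{\left(o{\left(\left(-2\right) \left(-3\right),5 \right)} \right)} = -196 - - (-10 + 2 \cdot 5) = -196 - - (-10 + 10) = -196 - \left(-1\right) 0 = -196 - 0 = -196 + 0 = -196$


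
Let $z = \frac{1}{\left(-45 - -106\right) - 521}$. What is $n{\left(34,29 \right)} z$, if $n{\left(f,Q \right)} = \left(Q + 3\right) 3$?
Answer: $- \frac{24}{115} \approx -0.2087$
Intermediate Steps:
$n{\left(f,Q \right)} = 9 + 3 Q$ ($n{\left(f,Q \right)} = \left(3 + Q\right) 3 = 9 + 3 Q$)
$z = - \frac{1}{460}$ ($z = \frac{1}{\left(-45 + 106\right) - 521} = \frac{1}{61 - 521} = \frac{1}{-460} = - \frac{1}{460} \approx -0.0021739$)
$n{\left(34,29 \right)} z = \left(9 + 3 \cdot 29\right) \left(- \frac{1}{460}\right) = \left(9 + 87\right) \left(- \frac{1}{460}\right) = 96 \left(- \frac{1}{460}\right) = - \frac{24}{115}$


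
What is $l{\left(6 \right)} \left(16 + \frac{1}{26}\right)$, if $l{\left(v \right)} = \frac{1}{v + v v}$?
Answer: $\frac{139}{364} \approx 0.38187$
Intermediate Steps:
$l{\left(v \right)} = \frac{1}{v + v^{2}}$
$l{\left(6 \right)} \left(16 + \frac{1}{26}\right) = \frac{1}{6 \left(1 + 6\right)} \left(16 + \frac{1}{26}\right) = \frac{1}{6 \cdot 7} \left(16 + \frac{1}{26}\right) = \frac{1}{6} \cdot \frac{1}{7} \cdot \frac{417}{26} = \frac{1}{42} \cdot \frac{417}{26} = \frac{139}{364}$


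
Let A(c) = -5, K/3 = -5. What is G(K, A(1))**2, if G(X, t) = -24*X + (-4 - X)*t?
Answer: 93025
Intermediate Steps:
K = -15 (K = 3*(-5) = -15)
G(X, t) = -24*X + t*(-4 - X)
G(K, A(1))**2 = (-24*(-15) - 4*(-5) - 1*(-15)*(-5))**2 = (360 + 20 - 75)**2 = 305**2 = 93025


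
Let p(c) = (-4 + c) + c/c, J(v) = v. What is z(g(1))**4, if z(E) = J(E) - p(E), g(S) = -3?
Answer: 81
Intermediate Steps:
p(c) = -3 + c (p(c) = (-4 + c) + 1 = -3 + c)
z(E) = 3 (z(E) = E - (-3 + E) = E + (3 - E) = 3)
z(g(1))**4 = 3**4 = 81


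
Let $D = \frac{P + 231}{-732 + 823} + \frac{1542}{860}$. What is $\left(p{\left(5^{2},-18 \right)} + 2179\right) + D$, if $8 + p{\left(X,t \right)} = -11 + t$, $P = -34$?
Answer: $\frac{83971331}{39130} \approx 2146.0$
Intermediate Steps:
$D = \frac{154871}{39130}$ ($D = \frac{-34 + 231}{-732 + 823} + \frac{1542}{860} = \frac{197}{91} + 1542 \cdot \frac{1}{860} = 197 \cdot \frac{1}{91} + \frac{771}{430} = \frac{197}{91} + \frac{771}{430} = \frac{154871}{39130} \approx 3.9579$)
$p{\left(X,t \right)} = -19 + t$ ($p{\left(X,t \right)} = -8 + \left(-11 + t\right) = -19 + t$)
$\left(p{\left(5^{2},-18 \right)} + 2179\right) + D = \left(\left(-19 - 18\right) + 2179\right) + \frac{154871}{39130} = \left(-37 + 2179\right) + \frac{154871}{39130} = 2142 + \frac{154871}{39130} = \frac{83971331}{39130}$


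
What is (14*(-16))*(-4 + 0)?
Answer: 896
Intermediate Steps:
(14*(-16))*(-4 + 0) = -224*(-4) = 896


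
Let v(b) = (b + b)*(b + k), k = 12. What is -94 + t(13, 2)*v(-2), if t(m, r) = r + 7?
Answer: -454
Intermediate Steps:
t(m, r) = 7 + r
v(b) = 2*b*(12 + b) (v(b) = (b + b)*(b + 12) = (2*b)*(12 + b) = 2*b*(12 + b))
-94 + t(13, 2)*v(-2) = -94 + (7 + 2)*(2*(-2)*(12 - 2)) = -94 + 9*(2*(-2)*10) = -94 + 9*(-40) = -94 - 360 = -454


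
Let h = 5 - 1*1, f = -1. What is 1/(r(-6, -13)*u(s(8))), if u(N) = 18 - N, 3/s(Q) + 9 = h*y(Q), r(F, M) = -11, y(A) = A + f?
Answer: -19/3729 ≈ -0.0050952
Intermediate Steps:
y(A) = -1 + A (y(A) = A - 1 = -1 + A)
h = 4 (h = 5 - 1 = 4)
s(Q) = 3/(-13 + 4*Q) (s(Q) = 3/(-9 + 4*(-1 + Q)) = 3/(-9 + (-4 + 4*Q)) = 3/(-13 + 4*Q))
1/(r(-6, -13)*u(s(8))) = 1/(-11*(18 - 3/(-13 + 4*8))) = 1/(-11*(18 - 3/(-13 + 32))) = 1/(-11*(18 - 3/19)) = 1/(-11*339/19) = 1/(-3729/19) = -19/3729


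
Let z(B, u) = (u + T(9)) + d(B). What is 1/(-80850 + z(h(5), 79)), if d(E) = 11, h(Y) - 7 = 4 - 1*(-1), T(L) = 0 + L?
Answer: -1/80751 ≈ -1.2384e-5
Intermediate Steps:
T(L) = L
h(Y) = 12 (h(Y) = 7 + (4 - 1*(-1)) = 7 + (4 + 1) = 7 + 5 = 12)
z(B, u) = 20 + u (z(B, u) = (u + 9) + 11 = (9 + u) + 11 = 20 + u)
1/(-80850 + z(h(5), 79)) = 1/(-80850 + (20 + 79)) = 1/(-80850 + 99) = 1/(-80751) = -1/80751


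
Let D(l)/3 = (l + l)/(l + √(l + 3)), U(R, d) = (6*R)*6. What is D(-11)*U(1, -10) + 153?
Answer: 15291/43 + 1584*I*√2/43 ≈ 355.6 + 52.096*I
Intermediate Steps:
U(R, d) = 36*R
D(l) = 6*l/(l + √(3 + l)) (D(l) = 3*((l + l)/(l + √(l + 3))) = 3*((2*l)/(l + √(3 + l))) = 3*(2*l/(l + √(3 + l))) = 6*l/(l + √(3 + l)))
D(-11)*U(1, -10) + 153 = (6*(-11)/(-11 + √(3 - 11)))*(36*1) + 153 = (6*(-11)/(-11 + √(-8)))*36 + 153 = (6*(-11)/(-11 + 2*I*√2))*36 + 153 = -66/(-11 + 2*I*√2)*36 + 153 = -2376/(-11 + 2*I*√2) + 153 = 153 - 2376/(-11 + 2*I*√2)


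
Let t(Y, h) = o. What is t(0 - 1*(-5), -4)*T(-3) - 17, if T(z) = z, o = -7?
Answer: 4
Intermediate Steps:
t(Y, h) = -7
t(0 - 1*(-5), -4)*T(-3) - 17 = -7*(-3) - 17 = 21 - 17 = 4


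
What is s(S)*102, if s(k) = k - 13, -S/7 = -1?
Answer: -612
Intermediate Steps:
S = 7 (S = -7*(-1) = 7)
s(k) = -13 + k
s(S)*102 = (-13 + 7)*102 = -6*102 = -612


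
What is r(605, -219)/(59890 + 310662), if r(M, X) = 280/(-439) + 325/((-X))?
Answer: 81355/35625239832 ≈ 2.2836e-6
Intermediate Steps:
r(M, X) = -280/439 - 325/X (r(M, X) = 280*(-1/439) + 325*(-1/X) = -280/439 - 325/X)
r(605, -219)/(59890 + 310662) = (-280/439 - 325/(-219))/(59890 + 310662) = (-280/439 - 325*(-1/219))/370552 = (-280/439 + 325/219)*(1/370552) = (81355/96141)*(1/370552) = 81355/35625239832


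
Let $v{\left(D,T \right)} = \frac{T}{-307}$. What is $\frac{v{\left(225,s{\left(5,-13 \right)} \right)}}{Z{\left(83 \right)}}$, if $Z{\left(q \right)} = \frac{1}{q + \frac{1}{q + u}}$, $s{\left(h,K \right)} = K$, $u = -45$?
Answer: $\frac{41015}{11666} \approx 3.5158$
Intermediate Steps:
$v{\left(D,T \right)} = - \frac{T}{307}$ ($v{\left(D,T \right)} = T \left(- \frac{1}{307}\right) = - \frac{T}{307}$)
$Z{\left(q \right)} = \frac{1}{q + \frac{1}{-45 + q}}$ ($Z{\left(q \right)} = \frac{1}{q + \frac{1}{q - 45}} = \frac{1}{q + \frac{1}{-45 + q}}$)
$\frac{v{\left(225,s{\left(5,-13 \right)} \right)}}{Z{\left(83 \right)}} = \frac{\left(- \frac{1}{307}\right) \left(-13\right)}{\frac{1}{1 + 83^{2} - 3735} \left(-45 + 83\right)} = \frac{13}{307 \frac{1}{1 + 6889 - 3735} \cdot 38} = \frac{13}{307 \cdot \frac{1}{3155} \cdot 38} = \frac{13}{307 \cdot \frac{38}{3155}} = \frac{13}{307} \cdot \frac{3155}{38} = \frac{41015}{11666}$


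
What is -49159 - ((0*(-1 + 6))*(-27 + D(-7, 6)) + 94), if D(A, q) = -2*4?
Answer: -49253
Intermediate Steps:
D(A, q) = -8
-49159 - ((0*(-1 + 6))*(-27 + D(-7, 6)) + 94) = -49159 - ((0*(-1 + 6))*(-27 - 8) + 94) = -49159 - ((0*5)*(-35) + 94) = -49159 - (0*(-35) + 94) = -49159 - (0 + 94) = -49159 - 1*94 = -49159 - 94 = -49253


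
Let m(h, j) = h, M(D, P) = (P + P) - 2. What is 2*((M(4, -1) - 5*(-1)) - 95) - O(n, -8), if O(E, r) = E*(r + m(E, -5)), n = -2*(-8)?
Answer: -316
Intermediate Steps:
M(D, P) = -2 + 2*P (M(D, P) = 2*P - 2 = -2 + 2*P)
n = 16
O(E, r) = E*(E + r) (O(E, r) = E*(r + E) = E*(E + r))
2*((M(4, -1) - 5*(-1)) - 95) - O(n, -8) = 2*(((-2 + 2*(-1)) - 5*(-1)) - 95) - 16*(16 - 8) = 2*(((-2 - 2) + 5) - 95) - 16*8 = 2*((-4 + 5) - 95) - 1*128 = 2*(1 - 95) - 128 = 2*(-94) - 128 = -188 - 128 = -316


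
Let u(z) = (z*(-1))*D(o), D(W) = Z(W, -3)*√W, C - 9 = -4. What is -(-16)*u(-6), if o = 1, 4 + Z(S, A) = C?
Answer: 96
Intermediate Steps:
C = 5 (C = 9 - 4 = 5)
Z(S, A) = 1 (Z(S, A) = -4 + 5 = 1)
D(W) = √W (D(W) = 1*√W = √W)
u(z) = -z (u(z) = (z*(-1))*√1 = -z*1 = -z)
-(-16)*u(-6) = -(-16)*(-1*(-6)) = -(-16)*6 = -1*(-96) = 96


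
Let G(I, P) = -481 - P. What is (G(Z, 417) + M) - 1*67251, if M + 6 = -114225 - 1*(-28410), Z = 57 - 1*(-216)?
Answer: -153970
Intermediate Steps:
Z = 273 (Z = 57 + 216 = 273)
M = -85821 (M = -6 + (-114225 - 1*(-28410)) = -6 + (-114225 + 28410) = -6 - 85815 = -85821)
(G(Z, 417) + M) - 1*67251 = ((-481 - 1*417) - 85821) - 1*67251 = ((-481 - 417) - 85821) - 67251 = (-898 - 85821) - 67251 = -86719 - 67251 = -153970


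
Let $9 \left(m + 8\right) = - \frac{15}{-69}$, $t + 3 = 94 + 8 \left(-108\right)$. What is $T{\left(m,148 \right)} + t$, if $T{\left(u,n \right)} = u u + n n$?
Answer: $\frac{908168020}{42849} \approx 21195.0$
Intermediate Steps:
$t = -773$ ($t = -3 + \left(94 + 8 \left(-108\right)\right) = -3 + \left(94 - 864\right) = -3 - 770 = -773$)
$m = - \frac{1651}{207}$ ($m = -8 + \frac{\left(-15\right) \frac{1}{-69}}{9} = -8 + \frac{\left(-15\right) \left(- \frac{1}{69}\right)}{9} = -8 + \frac{1}{9} \cdot \frac{5}{23} = -8 + \frac{5}{207} = - \frac{1651}{207} \approx -7.9758$)
$T{\left(u,n \right)} = n^{2} + u^{2}$ ($T{\left(u,n \right)} = u^{2} + n^{2} = n^{2} + u^{2}$)
$T{\left(m,148 \right)} + t = \left(148^{2} + \left(- \frac{1651}{207}\right)^{2}\right) - 773 = \left(21904 + \frac{2725801}{42849}\right) - 773 = \frac{941290297}{42849} - 773 = \frac{908168020}{42849}$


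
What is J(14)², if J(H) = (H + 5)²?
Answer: 130321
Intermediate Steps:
J(H) = (5 + H)²
J(14)² = ((5 + 14)²)² = (19²)² = 361² = 130321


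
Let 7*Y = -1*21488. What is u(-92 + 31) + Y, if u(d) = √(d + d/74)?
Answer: -21488/7 + 5*I*√13542/74 ≈ -3069.7 + 7.8628*I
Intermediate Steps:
u(d) = 5*√222*√d/74 (u(d) = √(d + d*(1/74)) = √(d + d/74) = √(75*d/74) = 5*√222*√d/74)
Y = -21488/7 (Y = (-1*21488)/7 = (⅐)*(-21488) = -21488/7 ≈ -3069.7)
u(-92 + 31) + Y = 5*√222*√(-92 + 31)/74 - 21488/7 = 5*√222*√(-61)/74 - 21488/7 = 5*√222*(I*√61)/74 - 21488/7 = 5*I*√13542/74 - 21488/7 = -21488/7 + 5*I*√13542/74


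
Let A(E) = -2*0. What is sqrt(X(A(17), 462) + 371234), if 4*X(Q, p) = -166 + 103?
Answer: sqrt(1484873)/2 ≈ 609.28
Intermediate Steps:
A(E) = 0
X(Q, p) = -63/4 (X(Q, p) = (-166 + 103)/4 = (1/4)*(-63) = -63/4)
sqrt(X(A(17), 462) + 371234) = sqrt(-63/4 + 371234) = sqrt(1484873/4) = sqrt(1484873)/2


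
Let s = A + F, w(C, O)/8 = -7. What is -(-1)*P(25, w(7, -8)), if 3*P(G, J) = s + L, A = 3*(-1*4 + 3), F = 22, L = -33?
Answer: -14/3 ≈ -4.6667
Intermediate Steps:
w(C, O) = -56 (w(C, O) = 8*(-7) = -56)
A = -3 (A = 3*(-4 + 3) = 3*(-1) = -3)
s = 19 (s = -3 + 22 = 19)
P(G, J) = -14/3 (P(G, J) = (19 - 33)/3 = (⅓)*(-14) = -14/3)
-(-1)*P(25, w(7, -8)) = -(-1)*(-14)/3 = -1*14/3 = -14/3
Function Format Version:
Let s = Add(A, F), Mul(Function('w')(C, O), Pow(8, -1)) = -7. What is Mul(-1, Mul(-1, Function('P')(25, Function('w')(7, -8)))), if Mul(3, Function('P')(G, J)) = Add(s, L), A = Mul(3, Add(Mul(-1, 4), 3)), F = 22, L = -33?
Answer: Rational(-14, 3) ≈ -4.6667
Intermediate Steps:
Function('w')(C, O) = -56 (Function('w')(C, O) = Mul(8, -7) = -56)
A = -3 (A = Mul(3, Add(-4, 3)) = Mul(3, -1) = -3)
s = 19 (s = Add(-3, 22) = 19)
Function('P')(G, J) = Rational(-14, 3) (Function('P')(G, J) = Mul(Rational(1, 3), Add(19, -33)) = Mul(Rational(1, 3), -14) = Rational(-14, 3))
Mul(-1, Mul(-1, Function('P')(25, Function('w')(7, -8)))) = Mul(-1, Mul(-1, Rational(-14, 3))) = Mul(-1, Rational(14, 3)) = Rational(-14, 3)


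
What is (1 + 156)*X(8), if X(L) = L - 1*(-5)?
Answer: 2041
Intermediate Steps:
X(L) = 5 + L (X(L) = L + 5 = 5 + L)
(1 + 156)*X(8) = (1 + 156)*(5 + 8) = 157*13 = 2041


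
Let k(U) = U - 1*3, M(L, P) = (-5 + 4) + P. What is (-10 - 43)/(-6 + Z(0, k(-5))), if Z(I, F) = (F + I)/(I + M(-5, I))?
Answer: -53/2 ≈ -26.500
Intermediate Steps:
M(L, P) = -1 + P
k(U) = -3 + U (k(U) = U - 3 = -3 + U)
Z(I, F) = (F + I)/(-1 + 2*I) (Z(I, F) = (F + I)/(I + (-1 + I)) = (F + I)/(-1 + 2*I))
(-10 - 43)/(-6 + Z(0, k(-5))) = (-10 - 43)/(-6 + ((-3 - 5) + 0)/(-1 + 2*0)) = -53/(-6 + (-8 + 0)/(-1 + 0)) = -53/(-6 - 8/(-1)) = -53/(-6 - 1*(-8)) = -53/(-6 + 8) = -53/2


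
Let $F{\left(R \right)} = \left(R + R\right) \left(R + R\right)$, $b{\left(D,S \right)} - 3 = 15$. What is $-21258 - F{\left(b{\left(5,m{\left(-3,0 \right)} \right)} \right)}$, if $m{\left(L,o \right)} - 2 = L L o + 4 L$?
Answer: $-22554$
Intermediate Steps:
$m{\left(L,o \right)} = 2 + 4 L + o L^{2}$ ($m{\left(L,o \right)} = 2 + \left(L L o + 4 L\right) = 2 + \left(L^{2} o + 4 L\right) = 2 + \left(o L^{2} + 4 L\right) = 2 + \left(4 L + o L^{2}\right) = 2 + 4 L + o L^{2}$)
$b{\left(D,S \right)} = 18$ ($b{\left(D,S \right)} = 3 + 15 = 18$)
$F{\left(R \right)} = 4 R^{2}$ ($F{\left(R \right)} = 2 R 2 R = 4 R^{2}$)
$-21258 - F{\left(b{\left(5,m{\left(-3,0 \right)} \right)} \right)} = -21258 - 4 \cdot 18^{2} = -21258 - 4 \cdot 324 = -21258 - 1296 = -22554$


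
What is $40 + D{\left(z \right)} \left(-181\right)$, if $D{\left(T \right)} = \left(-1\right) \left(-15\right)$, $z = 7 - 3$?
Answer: $-2675$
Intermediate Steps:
$z = 4$ ($z = 7 - 3 = 4$)
$D{\left(T \right)} = 15$
$40 + D{\left(z \right)} \left(-181\right) = 40 + 15 \left(-181\right) = 40 - 2715 = -2675$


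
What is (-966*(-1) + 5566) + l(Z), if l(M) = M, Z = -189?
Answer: 6343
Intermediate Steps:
(-966*(-1) + 5566) + l(Z) = (-966*(-1) + 5566) - 189 = (966 + 5566) - 189 = 6532 - 189 = 6343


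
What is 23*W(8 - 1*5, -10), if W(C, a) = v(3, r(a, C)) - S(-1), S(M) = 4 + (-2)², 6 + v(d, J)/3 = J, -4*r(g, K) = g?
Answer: -851/2 ≈ -425.50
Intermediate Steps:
r(g, K) = -g/4
v(d, J) = -18 + 3*J
S(M) = 8 (S(M) = 4 + 4 = 8)
W(C, a) = -26 - 3*a/4 (W(C, a) = (-18 + 3*(-a/4)) - 1*8 = (-18 - 3*a/4) - 8 = -26 - 3*a/4)
23*W(8 - 1*5, -10) = 23*(-26 - ¾*(-10)) = 23*(-26 + 15/2) = 23*(-37/2) = -851/2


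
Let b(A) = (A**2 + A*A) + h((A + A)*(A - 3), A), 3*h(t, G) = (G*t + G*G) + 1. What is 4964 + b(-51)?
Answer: -247808/3 ≈ -82603.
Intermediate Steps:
h(t, G) = 1/3 + G**2/3 + G*t/3 (h(t, G) = ((G*t + G*G) + 1)/3 = ((G*t + G**2) + 1)/3 = ((G**2 + G*t) + 1)/3 = (1 + G**2 + G*t)/3 = 1/3 + G**2/3 + G*t/3)
b(A) = 1/3 + 7*A**2/3 + 2*A**2*(-3 + A)/3 (b(A) = (A**2 + A*A) + (1/3 + A**2/3 + A*((A + A)*(A - 3))/3) = (A**2 + A**2) + (1/3 + A**2/3 + A*((2*A)*(-3 + A))/3) = 2*A**2 + (1/3 + A**2/3 + A*(2*A*(-3 + A))/3) = 2*A**2 + (1/3 + A**2/3 + 2*A**2*(-3 + A)/3) = 1/3 + 7*A**2/3 + 2*A**2*(-3 + A)/3)
4964 + b(-51) = 4964 + (1/3 + (1/3)*(-51)**2 + (2/3)*(-51)**3) = 4964 + (1/3 + (1/3)*2601 + (2/3)*(-132651)) = 4964 + (1/3 + 867 - 88434) = 4964 - 262700/3 = -247808/3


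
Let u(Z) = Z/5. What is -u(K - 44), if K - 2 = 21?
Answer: 21/5 ≈ 4.2000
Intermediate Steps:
K = 23 (K = 2 + 21 = 23)
u(Z) = Z/5 (u(Z) = Z*(⅕) = Z/5)
-u(K - 44) = -(23 - 44)/5 = -(-21)/5 = -1*(-21/5) = 21/5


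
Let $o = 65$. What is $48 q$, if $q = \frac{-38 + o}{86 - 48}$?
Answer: $\frac{648}{19} \approx 34.105$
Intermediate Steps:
$q = \frac{27}{38}$ ($q = \frac{-38 + 65}{86 - 48} = \frac{27}{38} \approx 0.71053$)
$48 q = 48 \cdot \frac{27}{38} = \frac{648}{19}$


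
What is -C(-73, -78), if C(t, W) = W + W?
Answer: 156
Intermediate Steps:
C(t, W) = 2*W
-C(-73, -78) = -2*(-78) = -1*(-156) = 156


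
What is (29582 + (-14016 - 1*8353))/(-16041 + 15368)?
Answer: -7213/673 ≈ -10.718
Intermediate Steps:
(29582 + (-14016 - 1*8353))/(-16041 + 15368) = (29582 + (-14016 - 8353))/(-673) = (29582 - 22369)*(-1/673) = 7213*(-1/673) = -7213/673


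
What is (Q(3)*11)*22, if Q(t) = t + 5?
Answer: 1936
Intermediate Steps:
Q(t) = 5 + t
(Q(3)*11)*22 = ((5 + 3)*11)*22 = (8*11)*22 = 88*22 = 1936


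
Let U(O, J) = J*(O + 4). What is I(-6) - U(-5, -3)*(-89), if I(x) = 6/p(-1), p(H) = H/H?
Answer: 273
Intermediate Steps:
U(O, J) = J*(4 + O)
p(H) = 1
I(x) = 6 (I(x) = 6/1 = 6*1 = 6)
I(-6) - U(-5, -3)*(-89) = 6 - (-3)*(4 - 5)*(-89) = 6 - (-3)*(-1)*(-89) = 6 - 1*3*(-89) = 6 - 3*(-89) = 6 + 267 = 273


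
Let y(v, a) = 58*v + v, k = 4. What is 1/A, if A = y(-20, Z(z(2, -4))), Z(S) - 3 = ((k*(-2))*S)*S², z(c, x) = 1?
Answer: -1/1180 ≈ -0.00084746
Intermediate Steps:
Z(S) = 3 - 8*S³ (Z(S) = 3 + ((4*(-2))*S)*S² = 3 + (-8*S)*S² = 3 - 8*S³)
y(v, a) = 59*v
A = -1180 (A = 59*(-20) = -1180)
1/A = 1/(-1180) = -1/1180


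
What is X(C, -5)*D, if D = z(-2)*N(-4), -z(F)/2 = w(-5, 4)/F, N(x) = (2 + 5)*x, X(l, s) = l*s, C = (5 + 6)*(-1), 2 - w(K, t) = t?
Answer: 3080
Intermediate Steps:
w(K, t) = 2 - t
C = -11 (C = 11*(-1) = -11)
N(x) = 7*x
z(F) = 4/F (z(F) = -2*(2 - 1*4)/F = -2*(2 - 4)/F = -(-4)/F = 4/F)
D = 56 (D = (4/(-2))*(7*(-4)) = (4*(-½))*(-28) = -2*(-28) = 56)
X(C, -5)*D = -11*(-5)*56 = 55*56 = 3080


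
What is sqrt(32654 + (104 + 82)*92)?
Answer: sqrt(49766) ≈ 223.08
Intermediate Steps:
sqrt(32654 + (104 + 82)*92) = sqrt(32654 + 186*92) = sqrt(32654 + 17112) = sqrt(49766)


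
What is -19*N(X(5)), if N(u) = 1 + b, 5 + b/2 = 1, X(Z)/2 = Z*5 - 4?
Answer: 133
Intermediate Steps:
X(Z) = -8 + 10*Z (X(Z) = 2*(Z*5 - 4) = 2*(5*Z - 4) = 2*(-4 + 5*Z) = -8 + 10*Z)
b = -8 (b = -10 + 2*1 = -10 + 2 = -8)
N(u) = -7 (N(u) = 1 - 8 = -7)
-19*N(X(5)) = -19*(-7) = 133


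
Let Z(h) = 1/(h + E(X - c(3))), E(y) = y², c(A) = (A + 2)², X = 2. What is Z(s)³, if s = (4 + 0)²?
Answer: 1/161878625 ≈ 6.1775e-9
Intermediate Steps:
c(A) = (2 + A)²
s = 16 (s = 4² = 16)
Z(h) = 1/(529 + h) (Z(h) = 1/(h + (2 - (2 + 3)²)²) = 1/(h + (2 - 1*5²)²) = 1/(h + (2 - 1*25)²) = 1/(h + (2 - 25)²) = 1/(h + (-23)²) = 1/(h + 529) = 1/(529 + h))
Z(s)³ = (1/(529 + 16))³ = (1/545)³ = 1/161878625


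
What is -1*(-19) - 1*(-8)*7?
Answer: 75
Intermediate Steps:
-1*(-19) - 1*(-8)*7 = 19 + 8*7 = 19 + 56 = 75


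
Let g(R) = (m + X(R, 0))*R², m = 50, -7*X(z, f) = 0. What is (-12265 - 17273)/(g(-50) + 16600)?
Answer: -4923/23600 ≈ -0.20860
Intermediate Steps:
X(z, f) = 0 (X(z, f) = -⅐*0 = 0)
g(R) = 50*R² (g(R) = (50 + 0)*R² = 50*R²)
(-12265 - 17273)/(g(-50) + 16600) = (-12265 - 17273)/(50*(-50)² + 16600) = -29538/(50*2500 + 16600) = -29538/(125000 + 16600) = -29538/141600 = -29538*1/141600 = -4923/23600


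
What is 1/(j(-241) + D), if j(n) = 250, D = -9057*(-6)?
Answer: 1/54592 ≈ 1.8318e-5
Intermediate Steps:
D = 54342
1/(j(-241) + D) = 1/(250 + 54342) = 1/54592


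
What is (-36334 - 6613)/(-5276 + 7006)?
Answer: -42947/1730 ≈ -24.825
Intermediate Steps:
(-36334 - 6613)/(-5276 + 7006) = -42947/1730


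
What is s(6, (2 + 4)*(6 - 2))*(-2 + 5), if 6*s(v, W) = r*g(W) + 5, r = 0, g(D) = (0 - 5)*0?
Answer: 5/2 ≈ 2.5000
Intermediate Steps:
g(D) = 0 (g(D) = -5*0 = 0)
s(v, W) = ⅚ (s(v, W) = (0*0 + 5)/6 = (0 + 5)/6 = (⅙)*5 = ⅚)
s(6, (2 + 4)*(6 - 2))*(-2 + 5) = 5*(-2 + 5)/6 = (⅚)*3 = 5/2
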